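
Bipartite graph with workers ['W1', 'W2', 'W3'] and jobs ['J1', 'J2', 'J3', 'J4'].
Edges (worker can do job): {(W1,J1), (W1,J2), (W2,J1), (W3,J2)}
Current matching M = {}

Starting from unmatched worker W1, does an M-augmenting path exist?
Yes: W1 → J1

An M-augmenting path alternates non-matching / matching edges, starting and ending at unmatched vertices.
Path: W1 → J1
(J1 is unmatched in M, so the path is augmenting.)
Flipping edges along this path would increase |M| from 0 to 1.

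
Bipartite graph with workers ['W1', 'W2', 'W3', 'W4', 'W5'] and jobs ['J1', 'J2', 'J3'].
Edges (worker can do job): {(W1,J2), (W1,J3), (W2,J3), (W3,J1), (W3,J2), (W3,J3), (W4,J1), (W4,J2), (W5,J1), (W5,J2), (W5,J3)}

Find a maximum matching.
Matching: {(W1,J3), (W3,J1), (W5,J2)}

Maximum matching (size 3):
  W1 → J3
  W3 → J1
  W5 → J2

Each worker is assigned to at most one job, and each job to at most one worker.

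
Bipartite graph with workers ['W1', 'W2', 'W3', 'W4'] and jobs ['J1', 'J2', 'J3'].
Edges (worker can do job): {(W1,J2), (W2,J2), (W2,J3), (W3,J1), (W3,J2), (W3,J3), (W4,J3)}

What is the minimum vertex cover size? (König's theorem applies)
Minimum vertex cover size = 3

By König's theorem: in bipartite graphs,
min vertex cover = max matching = 3

Maximum matching has size 3, so minimum vertex cover also has size 3.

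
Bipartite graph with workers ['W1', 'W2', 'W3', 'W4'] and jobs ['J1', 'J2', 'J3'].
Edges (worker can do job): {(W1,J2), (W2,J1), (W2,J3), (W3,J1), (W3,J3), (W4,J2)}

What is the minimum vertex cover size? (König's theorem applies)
Minimum vertex cover size = 3

By König's theorem: in bipartite graphs,
min vertex cover = max matching = 3

Maximum matching has size 3, so minimum vertex cover also has size 3.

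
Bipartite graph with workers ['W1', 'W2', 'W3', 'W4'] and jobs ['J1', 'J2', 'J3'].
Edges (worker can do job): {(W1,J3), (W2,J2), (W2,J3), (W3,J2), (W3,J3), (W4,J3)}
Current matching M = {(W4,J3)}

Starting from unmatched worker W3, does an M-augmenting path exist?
Yes: W3 → J2

An M-augmenting path alternates non-matching / matching edges, starting and ending at unmatched vertices.
Path: W3 → J2
(J2 is unmatched in M, so the path is augmenting.)
Flipping edges along this path would increase |M| from 1 to 2.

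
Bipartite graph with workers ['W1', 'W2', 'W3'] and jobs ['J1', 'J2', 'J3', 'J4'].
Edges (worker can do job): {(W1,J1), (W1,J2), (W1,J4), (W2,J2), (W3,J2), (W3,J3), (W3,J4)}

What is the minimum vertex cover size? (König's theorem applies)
Minimum vertex cover size = 3

By König's theorem: in bipartite graphs,
min vertex cover = max matching = 3

Maximum matching has size 3, so minimum vertex cover also has size 3.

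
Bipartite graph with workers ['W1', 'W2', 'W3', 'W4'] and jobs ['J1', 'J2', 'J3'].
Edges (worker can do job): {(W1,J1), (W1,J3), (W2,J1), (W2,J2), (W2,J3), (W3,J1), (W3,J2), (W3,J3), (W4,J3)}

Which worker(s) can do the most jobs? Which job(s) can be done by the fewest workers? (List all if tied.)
Most versatile: W2, W3 (3 jobs); Least covered: J2 (2 workers)

Worker degrees (jobs they can do): W1:2, W2:3, W3:3, W4:1
Job degrees (workers who can do it): J1:3, J2:2, J3:4

Maximum worker degree is 3, achieved by: W2, W3
Minimum job degree is 2, achieved by: J2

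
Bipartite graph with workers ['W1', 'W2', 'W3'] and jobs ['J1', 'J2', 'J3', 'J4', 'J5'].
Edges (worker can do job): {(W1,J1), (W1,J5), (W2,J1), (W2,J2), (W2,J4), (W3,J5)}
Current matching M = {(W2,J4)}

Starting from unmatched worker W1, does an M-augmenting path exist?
Yes: W1 → J5

An M-augmenting path alternates non-matching / matching edges, starting and ending at unmatched vertices.
Path: W1 → J5
(J5 is unmatched in M, so the path is augmenting.)
Flipping edges along this path would increase |M| from 1 to 2.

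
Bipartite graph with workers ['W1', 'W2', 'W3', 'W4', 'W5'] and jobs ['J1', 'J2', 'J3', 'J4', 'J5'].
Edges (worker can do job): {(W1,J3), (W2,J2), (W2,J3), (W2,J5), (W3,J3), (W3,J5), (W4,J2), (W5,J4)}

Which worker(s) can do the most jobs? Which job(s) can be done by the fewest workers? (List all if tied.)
Most versatile: W2 (3 jobs); Least covered: J1 (0 workers)

Worker degrees (jobs they can do): W1:1, W2:3, W3:2, W4:1, W5:1
Job degrees (workers who can do it): J1:0, J2:2, J3:3, J4:1, J5:2

Maximum worker degree is 3, achieved by: W2
Minimum job degree is 0, achieved by: J1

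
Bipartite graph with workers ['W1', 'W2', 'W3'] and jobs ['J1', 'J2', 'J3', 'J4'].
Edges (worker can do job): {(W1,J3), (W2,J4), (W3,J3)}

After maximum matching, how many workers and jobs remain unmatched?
Unmatched: 1 workers, 2 jobs

Maximum matching size: 2
Workers: 3 total, 2 matched, 1 unmatched
Jobs: 4 total, 2 matched, 2 unmatched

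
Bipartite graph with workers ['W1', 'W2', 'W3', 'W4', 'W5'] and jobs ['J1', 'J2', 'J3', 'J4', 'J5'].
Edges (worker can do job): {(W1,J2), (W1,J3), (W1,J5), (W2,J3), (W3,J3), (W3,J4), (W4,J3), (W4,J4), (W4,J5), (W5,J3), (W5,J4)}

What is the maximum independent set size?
Maximum independent set = 6

By König's theorem:
- Min vertex cover = Max matching = 4
- Max independent set = Total vertices - Min vertex cover
- Max independent set = 10 - 4 = 6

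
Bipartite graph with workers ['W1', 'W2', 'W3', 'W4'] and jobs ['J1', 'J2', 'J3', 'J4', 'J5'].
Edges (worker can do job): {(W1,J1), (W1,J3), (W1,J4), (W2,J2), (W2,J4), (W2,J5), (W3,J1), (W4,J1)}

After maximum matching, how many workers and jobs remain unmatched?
Unmatched: 1 workers, 2 jobs

Maximum matching size: 3
Workers: 4 total, 3 matched, 1 unmatched
Jobs: 5 total, 3 matched, 2 unmatched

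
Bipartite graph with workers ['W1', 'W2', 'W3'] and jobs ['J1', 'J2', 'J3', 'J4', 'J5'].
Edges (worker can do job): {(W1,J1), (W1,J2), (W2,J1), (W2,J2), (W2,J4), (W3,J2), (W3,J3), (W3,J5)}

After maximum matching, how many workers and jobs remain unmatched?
Unmatched: 0 workers, 2 jobs

Maximum matching size: 3
Workers: 3 total, 3 matched, 0 unmatched
Jobs: 5 total, 3 matched, 2 unmatched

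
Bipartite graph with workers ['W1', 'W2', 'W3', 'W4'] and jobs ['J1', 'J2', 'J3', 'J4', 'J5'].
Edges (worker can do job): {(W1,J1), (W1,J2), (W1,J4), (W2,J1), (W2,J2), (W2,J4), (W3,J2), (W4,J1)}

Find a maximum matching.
Matching: {(W1,J4), (W3,J2), (W4,J1)}

Maximum matching (size 3):
  W1 → J4
  W3 → J2
  W4 → J1

Each worker is assigned to at most one job, and each job to at most one worker.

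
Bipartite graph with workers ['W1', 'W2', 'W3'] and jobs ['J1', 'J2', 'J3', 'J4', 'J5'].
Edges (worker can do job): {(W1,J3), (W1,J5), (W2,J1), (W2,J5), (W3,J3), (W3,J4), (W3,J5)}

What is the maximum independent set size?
Maximum independent set = 5

By König's theorem:
- Min vertex cover = Max matching = 3
- Max independent set = Total vertices - Min vertex cover
- Max independent set = 8 - 3 = 5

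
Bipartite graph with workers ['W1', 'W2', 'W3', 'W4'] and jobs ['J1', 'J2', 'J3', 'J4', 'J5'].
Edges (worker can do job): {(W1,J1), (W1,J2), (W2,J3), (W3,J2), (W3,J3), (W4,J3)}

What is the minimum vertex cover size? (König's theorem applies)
Minimum vertex cover size = 3

By König's theorem: in bipartite graphs,
min vertex cover = max matching = 3

Maximum matching has size 3, so minimum vertex cover also has size 3.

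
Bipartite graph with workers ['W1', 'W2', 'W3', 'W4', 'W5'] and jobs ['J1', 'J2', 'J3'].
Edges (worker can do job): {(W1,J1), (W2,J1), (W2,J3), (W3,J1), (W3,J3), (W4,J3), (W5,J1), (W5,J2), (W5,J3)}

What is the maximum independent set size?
Maximum independent set = 5

By König's theorem:
- Min vertex cover = Max matching = 3
- Max independent set = Total vertices - Min vertex cover
- Max independent set = 8 - 3 = 5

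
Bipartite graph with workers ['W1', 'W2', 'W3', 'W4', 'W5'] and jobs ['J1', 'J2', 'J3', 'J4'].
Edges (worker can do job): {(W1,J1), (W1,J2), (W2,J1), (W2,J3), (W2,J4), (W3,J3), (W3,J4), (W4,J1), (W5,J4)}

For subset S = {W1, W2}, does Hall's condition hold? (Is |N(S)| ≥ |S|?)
Yes: |N(S)| = 4, |S| = 2

Subset S = {W1, W2}
Neighbors N(S) = {J1, J2, J3, J4}

|N(S)| = 4, |S| = 2
Hall's condition: |N(S)| ≥ |S| is satisfied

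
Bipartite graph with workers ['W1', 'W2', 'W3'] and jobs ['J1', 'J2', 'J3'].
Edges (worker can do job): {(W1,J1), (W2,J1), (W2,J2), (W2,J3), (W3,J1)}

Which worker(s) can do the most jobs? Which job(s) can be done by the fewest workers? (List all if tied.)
Most versatile: W2 (3 jobs); Least covered: J2, J3 (1 workers)

Worker degrees (jobs they can do): W1:1, W2:3, W3:1
Job degrees (workers who can do it): J1:3, J2:1, J3:1

Maximum worker degree is 3, achieved by: W2
Minimum job degree is 1, achieved by: J2, J3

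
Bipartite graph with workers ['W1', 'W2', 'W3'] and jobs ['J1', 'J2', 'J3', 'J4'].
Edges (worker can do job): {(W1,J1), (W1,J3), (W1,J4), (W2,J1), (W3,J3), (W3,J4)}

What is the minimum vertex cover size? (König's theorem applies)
Minimum vertex cover size = 3

By König's theorem: in bipartite graphs,
min vertex cover = max matching = 3

Maximum matching has size 3, so minimum vertex cover also has size 3.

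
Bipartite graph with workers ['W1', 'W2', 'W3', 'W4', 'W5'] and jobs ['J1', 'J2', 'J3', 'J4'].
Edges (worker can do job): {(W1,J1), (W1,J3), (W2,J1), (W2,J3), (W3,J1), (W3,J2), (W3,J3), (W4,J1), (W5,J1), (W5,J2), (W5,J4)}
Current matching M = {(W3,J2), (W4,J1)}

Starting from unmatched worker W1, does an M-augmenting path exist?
Yes: W1 → J3

An M-augmenting path alternates non-matching / matching edges, starting and ending at unmatched vertices.
Path: W1 → J3
(J3 is unmatched in M, so the path is augmenting.)
Flipping edges along this path would increase |M| from 2 to 3.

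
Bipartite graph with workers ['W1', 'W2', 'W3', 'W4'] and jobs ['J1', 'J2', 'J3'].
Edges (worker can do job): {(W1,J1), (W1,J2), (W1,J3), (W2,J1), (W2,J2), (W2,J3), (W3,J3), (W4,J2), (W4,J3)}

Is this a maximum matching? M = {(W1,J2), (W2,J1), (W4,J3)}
Yes, size 3 is maximum

Proposed matching has size 3.
Maximum matching size for this graph: 3.

This is a maximum matching.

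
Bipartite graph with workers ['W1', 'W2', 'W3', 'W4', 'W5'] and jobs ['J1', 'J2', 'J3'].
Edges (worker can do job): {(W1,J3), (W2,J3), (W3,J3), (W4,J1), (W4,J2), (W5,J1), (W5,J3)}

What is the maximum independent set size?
Maximum independent set = 5

By König's theorem:
- Min vertex cover = Max matching = 3
- Max independent set = Total vertices - Min vertex cover
- Max independent set = 8 - 3 = 5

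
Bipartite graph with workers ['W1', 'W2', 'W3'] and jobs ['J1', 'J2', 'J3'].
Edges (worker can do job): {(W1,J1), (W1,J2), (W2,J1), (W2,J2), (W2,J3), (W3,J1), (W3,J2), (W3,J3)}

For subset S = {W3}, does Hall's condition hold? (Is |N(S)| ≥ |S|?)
Yes: |N(S)| = 3, |S| = 1

Subset S = {W3}
Neighbors N(S) = {J1, J2, J3}

|N(S)| = 3, |S| = 1
Hall's condition: |N(S)| ≥ |S| is satisfied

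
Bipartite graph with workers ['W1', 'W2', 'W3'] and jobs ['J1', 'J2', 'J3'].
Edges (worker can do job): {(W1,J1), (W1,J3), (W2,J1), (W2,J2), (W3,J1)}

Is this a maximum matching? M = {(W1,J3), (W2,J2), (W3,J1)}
Yes, size 3 is maximum

Proposed matching has size 3.
Maximum matching size for this graph: 3.

This is a maximum matching.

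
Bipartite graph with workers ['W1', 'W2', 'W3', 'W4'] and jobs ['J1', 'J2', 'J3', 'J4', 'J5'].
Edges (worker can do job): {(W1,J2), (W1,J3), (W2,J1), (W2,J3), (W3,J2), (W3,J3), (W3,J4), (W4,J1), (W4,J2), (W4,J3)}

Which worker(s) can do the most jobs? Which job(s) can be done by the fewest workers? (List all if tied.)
Most versatile: W3, W4 (3 jobs); Least covered: J5 (0 workers)

Worker degrees (jobs they can do): W1:2, W2:2, W3:3, W4:3
Job degrees (workers who can do it): J1:2, J2:3, J3:4, J4:1, J5:0

Maximum worker degree is 3, achieved by: W3, W4
Minimum job degree is 0, achieved by: J5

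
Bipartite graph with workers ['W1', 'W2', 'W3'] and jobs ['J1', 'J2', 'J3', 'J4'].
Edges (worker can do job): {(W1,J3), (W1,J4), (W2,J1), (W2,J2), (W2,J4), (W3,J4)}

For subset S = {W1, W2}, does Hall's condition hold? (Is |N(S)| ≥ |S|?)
Yes: |N(S)| = 4, |S| = 2

Subset S = {W1, W2}
Neighbors N(S) = {J1, J2, J3, J4}

|N(S)| = 4, |S| = 2
Hall's condition: |N(S)| ≥ |S| is satisfied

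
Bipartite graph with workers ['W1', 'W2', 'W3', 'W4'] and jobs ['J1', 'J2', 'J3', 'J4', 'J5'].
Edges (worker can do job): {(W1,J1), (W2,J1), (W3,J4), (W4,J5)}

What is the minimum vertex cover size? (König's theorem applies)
Minimum vertex cover size = 3

By König's theorem: in bipartite graphs,
min vertex cover = max matching = 3

Maximum matching has size 3, so minimum vertex cover also has size 3.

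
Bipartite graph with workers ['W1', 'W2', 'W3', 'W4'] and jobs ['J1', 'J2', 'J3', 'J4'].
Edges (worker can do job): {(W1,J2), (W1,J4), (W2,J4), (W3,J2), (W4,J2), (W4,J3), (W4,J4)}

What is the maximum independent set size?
Maximum independent set = 5

By König's theorem:
- Min vertex cover = Max matching = 3
- Max independent set = Total vertices - Min vertex cover
- Max independent set = 8 - 3 = 5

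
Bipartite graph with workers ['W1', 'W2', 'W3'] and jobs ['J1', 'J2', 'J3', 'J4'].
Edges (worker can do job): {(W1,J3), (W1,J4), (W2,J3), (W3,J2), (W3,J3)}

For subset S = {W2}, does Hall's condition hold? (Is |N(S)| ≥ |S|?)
Yes: |N(S)| = 1, |S| = 1

Subset S = {W2}
Neighbors N(S) = {J3}

|N(S)| = 1, |S| = 1
Hall's condition: |N(S)| ≥ |S| is satisfied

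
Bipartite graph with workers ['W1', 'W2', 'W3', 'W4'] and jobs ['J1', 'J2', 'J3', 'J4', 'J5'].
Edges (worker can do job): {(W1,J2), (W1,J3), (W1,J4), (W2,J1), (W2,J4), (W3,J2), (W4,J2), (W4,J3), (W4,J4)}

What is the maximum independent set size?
Maximum independent set = 5

By König's theorem:
- Min vertex cover = Max matching = 4
- Max independent set = Total vertices - Min vertex cover
- Max independent set = 9 - 4 = 5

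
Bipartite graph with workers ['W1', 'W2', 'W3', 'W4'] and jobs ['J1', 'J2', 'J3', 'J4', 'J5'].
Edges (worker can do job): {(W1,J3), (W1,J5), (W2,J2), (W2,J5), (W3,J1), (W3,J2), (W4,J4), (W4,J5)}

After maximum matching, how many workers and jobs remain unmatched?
Unmatched: 0 workers, 1 jobs

Maximum matching size: 4
Workers: 4 total, 4 matched, 0 unmatched
Jobs: 5 total, 4 matched, 1 unmatched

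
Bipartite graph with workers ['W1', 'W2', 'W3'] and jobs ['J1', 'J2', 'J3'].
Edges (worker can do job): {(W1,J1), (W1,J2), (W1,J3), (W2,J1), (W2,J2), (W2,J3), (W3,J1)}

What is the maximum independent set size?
Maximum independent set = 3

By König's theorem:
- Min vertex cover = Max matching = 3
- Max independent set = Total vertices - Min vertex cover
- Max independent set = 6 - 3 = 3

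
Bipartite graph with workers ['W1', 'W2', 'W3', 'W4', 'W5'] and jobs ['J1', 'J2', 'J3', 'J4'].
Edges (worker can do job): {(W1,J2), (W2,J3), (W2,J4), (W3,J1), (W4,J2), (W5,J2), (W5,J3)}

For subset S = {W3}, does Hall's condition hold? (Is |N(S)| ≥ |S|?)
Yes: |N(S)| = 1, |S| = 1

Subset S = {W3}
Neighbors N(S) = {J1}

|N(S)| = 1, |S| = 1
Hall's condition: |N(S)| ≥ |S| is satisfied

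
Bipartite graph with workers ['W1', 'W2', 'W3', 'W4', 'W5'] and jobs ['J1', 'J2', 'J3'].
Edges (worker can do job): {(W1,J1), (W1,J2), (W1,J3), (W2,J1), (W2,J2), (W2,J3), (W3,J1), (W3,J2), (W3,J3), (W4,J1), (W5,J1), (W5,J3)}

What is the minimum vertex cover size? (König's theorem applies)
Minimum vertex cover size = 3

By König's theorem: in bipartite graphs,
min vertex cover = max matching = 3

Maximum matching has size 3, so minimum vertex cover also has size 3.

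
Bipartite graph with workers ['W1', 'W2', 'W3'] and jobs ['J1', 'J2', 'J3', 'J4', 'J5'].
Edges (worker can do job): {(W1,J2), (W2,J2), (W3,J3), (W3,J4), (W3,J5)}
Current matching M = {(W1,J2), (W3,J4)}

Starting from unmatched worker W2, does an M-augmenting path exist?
No augmenting path from W2

Alternating search from W2 reaches jobs: {J2}.
Every reachable job is already matched in M, and following those matched edges back to workers exposes no further unvisited jobs.
No M-augmenting path from W2 exists.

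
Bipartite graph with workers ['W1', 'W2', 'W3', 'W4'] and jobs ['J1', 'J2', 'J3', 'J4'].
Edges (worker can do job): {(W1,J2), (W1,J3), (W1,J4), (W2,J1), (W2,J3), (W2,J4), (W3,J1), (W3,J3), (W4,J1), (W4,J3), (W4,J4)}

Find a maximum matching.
Matching: {(W1,J2), (W2,J4), (W3,J1), (W4,J3)}

Maximum matching (size 4):
  W1 → J2
  W2 → J4
  W3 → J1
  W4 → J3

Each worker is assigned to at most one job, and each job to at most one worker.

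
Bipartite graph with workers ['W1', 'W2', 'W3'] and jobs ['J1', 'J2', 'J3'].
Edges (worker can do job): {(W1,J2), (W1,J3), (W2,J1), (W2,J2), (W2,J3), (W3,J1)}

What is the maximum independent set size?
Maximum independent set = 3

By König's theorem:
- Min vertex cover = Max matching = 3
- Max independent set = Total vertices - Min vertex cover
- Max independent set = 6 - 3 = 3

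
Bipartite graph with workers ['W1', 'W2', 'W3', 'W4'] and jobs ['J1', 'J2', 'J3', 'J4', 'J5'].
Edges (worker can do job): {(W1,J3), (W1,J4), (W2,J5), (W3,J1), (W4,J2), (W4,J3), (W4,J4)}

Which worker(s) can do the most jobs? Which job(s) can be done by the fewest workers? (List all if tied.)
Most versatile: W4 (3 jobs); Least covered: J1, J2, J5 (1 workers)

Worker degrees (jobs they can do): W1:2, W2:1, W3:1, W4:3
Job degrees (workers who can do it): J1:1, J2:1, J3:2, J4:2, J5:1

Maximum worker degree is 3, achieved by: W4
Minimum job degree is 1, achieved by: J1, J2, J5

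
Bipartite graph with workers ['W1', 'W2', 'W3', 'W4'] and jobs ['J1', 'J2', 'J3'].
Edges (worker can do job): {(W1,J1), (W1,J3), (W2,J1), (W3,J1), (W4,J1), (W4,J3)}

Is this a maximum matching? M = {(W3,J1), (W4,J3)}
Yes, size 2 is maximum

Proposed matching has size 2.
Maximum matching size for this graph: 2.

This is a maximum matching.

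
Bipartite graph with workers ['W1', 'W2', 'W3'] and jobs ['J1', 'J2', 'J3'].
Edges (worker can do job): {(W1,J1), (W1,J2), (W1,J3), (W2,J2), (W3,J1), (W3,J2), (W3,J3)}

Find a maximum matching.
Matching: {(W1,J1), (W2,J2), (W3,J3)}

Maximum matching (size 3):
  W1 → J1
  W2 → J2
  W3 → J3

Each worker is assigned to at most one job, and each job to at most one worker.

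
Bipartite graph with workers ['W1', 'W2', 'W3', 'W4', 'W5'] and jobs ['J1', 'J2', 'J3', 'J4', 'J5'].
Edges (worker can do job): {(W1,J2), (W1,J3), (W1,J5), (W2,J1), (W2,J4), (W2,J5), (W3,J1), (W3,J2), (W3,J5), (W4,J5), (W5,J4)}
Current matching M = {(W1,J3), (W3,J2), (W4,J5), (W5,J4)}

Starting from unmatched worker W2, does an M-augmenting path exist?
Yes: W2 → J1

An M-augmenting path alternates non-matching / matching edges, starting and ending at unmatched vertices.
Path: W2 → J1
(J1 is unmatched in M, so the path is augmenting.)
Flipping edges along this path would increase |M| from 4 to 5.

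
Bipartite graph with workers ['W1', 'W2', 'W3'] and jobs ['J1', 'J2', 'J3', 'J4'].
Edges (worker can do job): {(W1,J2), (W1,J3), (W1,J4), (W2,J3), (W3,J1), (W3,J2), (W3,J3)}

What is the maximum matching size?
Maximum matching size = 3

Maximum matching: {(W1,J4), (W2,J3), (W3,J1)}
Size: 3

This assigns 3 workers to 3 distinct jobs.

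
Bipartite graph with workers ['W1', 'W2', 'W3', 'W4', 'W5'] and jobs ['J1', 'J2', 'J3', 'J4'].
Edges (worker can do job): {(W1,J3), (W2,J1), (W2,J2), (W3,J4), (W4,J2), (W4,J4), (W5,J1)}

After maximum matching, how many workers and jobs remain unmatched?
Unmatched: 1 workers, 0 jobs

Maximum matching size: 4
Workers: 5 total, 4 matched, 1 unmatched
Jobs: 4 total, 4 matched, 0 unmatched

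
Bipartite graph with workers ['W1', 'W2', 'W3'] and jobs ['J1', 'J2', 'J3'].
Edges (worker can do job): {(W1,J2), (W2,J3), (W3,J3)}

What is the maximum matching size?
Maximum matching size = 2

Maximum matching: {(W1,J2), (W3,J3)}
Size: 2

This assigns 2 workers to 2 distinct jobs.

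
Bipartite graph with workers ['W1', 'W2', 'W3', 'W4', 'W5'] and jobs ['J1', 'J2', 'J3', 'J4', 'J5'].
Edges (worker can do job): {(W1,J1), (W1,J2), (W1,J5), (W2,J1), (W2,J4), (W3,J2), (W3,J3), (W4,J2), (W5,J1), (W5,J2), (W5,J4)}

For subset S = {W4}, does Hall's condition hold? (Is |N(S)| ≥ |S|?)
Yes: |N(S)| = 1, |S| = 1

Subset S = {W4}
Neighbors N(S) = {J2}

|N(S)| = 1, |S| = 1
Hall's condition: |N(S)| ≥ |S| is satisfied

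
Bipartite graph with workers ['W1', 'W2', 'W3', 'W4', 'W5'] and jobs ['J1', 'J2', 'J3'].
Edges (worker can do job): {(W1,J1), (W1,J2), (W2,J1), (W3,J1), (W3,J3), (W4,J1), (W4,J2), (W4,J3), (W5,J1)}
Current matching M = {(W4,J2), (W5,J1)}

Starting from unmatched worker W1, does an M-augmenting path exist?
Yes: W1 → J2 → W4 → J3

An M-augmenting path alternates non-matching / matching edges, starting and ending at unmatched vertices.
Path: W1 → J2 → W4 → J3
(J3 is unmatched in M, so the path is augmenting.)
Flipping edges along this path would increase |M| from 2 to 3.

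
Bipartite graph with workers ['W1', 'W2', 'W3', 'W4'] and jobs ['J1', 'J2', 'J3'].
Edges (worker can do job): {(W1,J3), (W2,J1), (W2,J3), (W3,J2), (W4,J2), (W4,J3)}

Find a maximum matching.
Matching: {(W2,J1), (W3,J2), (W4,J3)}

Maximum matching (size 3):
  W2 → J1
  W3 → J2
  W4 → J3

Each worker is assigned to at most one job, and each job to at most one worker.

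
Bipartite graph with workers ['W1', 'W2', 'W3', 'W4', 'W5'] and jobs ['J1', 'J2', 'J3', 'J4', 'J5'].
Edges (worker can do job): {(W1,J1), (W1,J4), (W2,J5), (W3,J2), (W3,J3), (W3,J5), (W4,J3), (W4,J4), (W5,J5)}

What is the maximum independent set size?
Maximum independent set = 6

By König's theorem:
- Min vertex cover = Max matching = 4
- Max independent set = Total vertices - Min vertex cover
- Max independent set = 10 - 4 = 6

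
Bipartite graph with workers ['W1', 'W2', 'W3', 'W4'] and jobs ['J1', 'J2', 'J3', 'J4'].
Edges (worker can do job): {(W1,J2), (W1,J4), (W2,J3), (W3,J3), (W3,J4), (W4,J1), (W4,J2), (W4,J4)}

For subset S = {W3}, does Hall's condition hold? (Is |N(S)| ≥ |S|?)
Yes: |N(S)| = 2, |S| = 1

Subset S = {W3}
Neighbors N(S) = {J3, J4}

|N(S)| = 2, |S| = 1
Hall's condition: |N(S)| ≥ |S| is satisfied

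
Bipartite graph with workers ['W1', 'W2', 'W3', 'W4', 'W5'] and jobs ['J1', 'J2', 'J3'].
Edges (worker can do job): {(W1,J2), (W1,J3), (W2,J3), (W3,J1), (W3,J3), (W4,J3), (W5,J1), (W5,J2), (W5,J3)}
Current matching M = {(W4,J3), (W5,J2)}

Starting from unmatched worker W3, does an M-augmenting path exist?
Yes: W3 → J1

An M-augmenting path alternates non-matching / matching edges, starting and ending at unmatched vertices.
Path: W3 → J1
(J1 is unmatched in M, so the path is augmenting.)
Flipping edges along this path would increase |M| from 2 to 3.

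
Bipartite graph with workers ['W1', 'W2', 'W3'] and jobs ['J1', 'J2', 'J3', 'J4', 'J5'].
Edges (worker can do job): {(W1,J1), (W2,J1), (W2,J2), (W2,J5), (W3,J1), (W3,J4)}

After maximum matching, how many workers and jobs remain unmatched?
Unmatched: 0 workers, 2 jobs

Maximum matching size: 3
Workers: 3 total, 3 matched, 0 unmatched
Jobs: 5 total, 3 matched, 2 unmatched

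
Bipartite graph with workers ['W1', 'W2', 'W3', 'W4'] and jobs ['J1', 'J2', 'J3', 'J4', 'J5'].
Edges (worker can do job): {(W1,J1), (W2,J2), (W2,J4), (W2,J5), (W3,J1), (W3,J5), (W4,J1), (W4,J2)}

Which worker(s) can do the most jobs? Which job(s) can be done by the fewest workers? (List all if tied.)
Most versatile: W2 (3 jobs); Least covered: J3 (0 workers)

Worker degrees (jobs they can do): W1:1, W2:3, W3:2, W4:2
Job degrees (workers who can do it): J1:3, J2:2, J3:0, J4:1, J5:2

Maximum worker degree is 3, achieved by: W2
Minimum job degree is 0, achieved by: J3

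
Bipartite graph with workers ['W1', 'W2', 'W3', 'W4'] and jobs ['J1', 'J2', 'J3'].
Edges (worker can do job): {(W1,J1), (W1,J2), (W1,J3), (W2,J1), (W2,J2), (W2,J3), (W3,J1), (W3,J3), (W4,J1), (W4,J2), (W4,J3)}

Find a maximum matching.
Matching: {(W1,J2), (W3,J1), (W4,J3)}

Maximum matching (size 3):
  W1 → J2
  W3 → J1
  W4 → J3

Each worker is assigned to at most one job, and each job to at most one worker.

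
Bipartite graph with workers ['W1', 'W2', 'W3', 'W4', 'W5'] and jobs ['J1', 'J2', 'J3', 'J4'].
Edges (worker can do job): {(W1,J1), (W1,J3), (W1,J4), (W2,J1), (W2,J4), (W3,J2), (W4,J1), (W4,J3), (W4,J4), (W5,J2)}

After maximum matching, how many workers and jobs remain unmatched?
Unmatched: 1 workers, 0 jobs

Maximum matching size: 4
Workers: 5 total, 4 matched, 1 unmatched
Jobs: 4 total, 4 matched, 0 unmatched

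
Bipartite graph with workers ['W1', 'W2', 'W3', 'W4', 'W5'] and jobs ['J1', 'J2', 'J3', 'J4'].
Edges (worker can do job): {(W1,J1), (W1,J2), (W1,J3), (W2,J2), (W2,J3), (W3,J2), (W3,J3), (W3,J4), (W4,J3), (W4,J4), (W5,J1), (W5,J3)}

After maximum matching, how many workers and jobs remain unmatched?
Unmatched: 1 workers, 0 jobs

Maximum matching size: 4
Workers: 5 total, 4 matched, 1 unmatched
Jobs: 4 total, 4 matched, 0 unmatched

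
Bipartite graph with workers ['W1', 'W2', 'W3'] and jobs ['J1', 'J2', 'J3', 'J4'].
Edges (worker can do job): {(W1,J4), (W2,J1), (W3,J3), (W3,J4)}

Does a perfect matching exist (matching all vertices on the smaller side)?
Yes, perfect matching exists (size 3)

Perfect matching: {(W1,J4), (W2,J1), (W3,J3)}
All 3 vertices on the smaller side are matched.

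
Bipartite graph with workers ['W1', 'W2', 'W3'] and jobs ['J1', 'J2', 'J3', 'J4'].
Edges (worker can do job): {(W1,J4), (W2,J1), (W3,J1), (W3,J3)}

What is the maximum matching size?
Maximum matching size = 3

Maximum matching: {(W1,J4), (W2,J1), (W3,J3)}
Size: 3

This assigns 3 workers to 3 distinct jobs.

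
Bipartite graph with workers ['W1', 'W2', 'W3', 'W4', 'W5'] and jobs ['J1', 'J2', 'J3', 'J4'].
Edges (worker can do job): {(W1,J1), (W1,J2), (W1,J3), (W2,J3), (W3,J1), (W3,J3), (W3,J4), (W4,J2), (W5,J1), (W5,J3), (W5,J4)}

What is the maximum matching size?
Maximum matching size = 4

Maximum matching: {(W1,J3), (W3,J4), (W4,J2), (W5,J1)}
Size: 4

This assigns 4 workers to 4 distinct jobs.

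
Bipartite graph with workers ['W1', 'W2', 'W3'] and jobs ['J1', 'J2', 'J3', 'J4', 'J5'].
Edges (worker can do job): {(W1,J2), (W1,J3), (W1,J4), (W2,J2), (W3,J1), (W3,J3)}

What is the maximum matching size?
Maximum matching size = 3

Maximum matching: {(W1,J4), (W2,J2), (W3,J1)}
Size: 3

This assigns 3 workers to 3 distinct jobs.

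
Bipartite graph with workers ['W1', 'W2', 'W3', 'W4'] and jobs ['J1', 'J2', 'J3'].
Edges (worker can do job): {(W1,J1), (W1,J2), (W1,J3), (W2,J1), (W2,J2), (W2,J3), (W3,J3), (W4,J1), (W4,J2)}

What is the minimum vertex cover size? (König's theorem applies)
Minimum vertex cover size = 3

By König's theorem: in bipartite graphs,
min vertex cover = max matching = 3

Maximum matching has size 3, so minimum vertex cover also has size 3.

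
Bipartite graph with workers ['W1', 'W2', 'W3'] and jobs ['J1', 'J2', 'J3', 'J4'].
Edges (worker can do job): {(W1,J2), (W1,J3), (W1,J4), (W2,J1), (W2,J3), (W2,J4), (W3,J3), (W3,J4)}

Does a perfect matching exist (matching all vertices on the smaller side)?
Yes, perfect matching exists (size 3)

Perfect matching: {(W1,J3), (W2,J1), (W3,J4)}
All 3 vertices on the smaller side are matched.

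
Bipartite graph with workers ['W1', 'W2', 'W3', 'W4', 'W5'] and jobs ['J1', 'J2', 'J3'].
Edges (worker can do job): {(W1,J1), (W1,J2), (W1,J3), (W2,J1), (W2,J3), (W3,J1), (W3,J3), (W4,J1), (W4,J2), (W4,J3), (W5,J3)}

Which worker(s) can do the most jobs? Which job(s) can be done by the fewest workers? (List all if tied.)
Most versatile: W1, W4 (3 jobs); Least covered: J2 (2 workers)

Worker degrees (jobs they can do): W1:3, W2:2, W3:2, W4:3, W5:1
Job degrees (workers who can do it): J1:4, J2:2, J3:5

Maximum worker degree is 3, achieved by: W1, W4
Minimum job degree is 2, achieved by: J2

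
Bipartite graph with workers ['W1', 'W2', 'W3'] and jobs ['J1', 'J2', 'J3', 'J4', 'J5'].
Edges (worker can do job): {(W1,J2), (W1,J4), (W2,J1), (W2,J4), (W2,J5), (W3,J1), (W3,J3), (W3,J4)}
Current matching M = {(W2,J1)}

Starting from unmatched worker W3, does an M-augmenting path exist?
Yes: W3 → J4

An M-augmenting path alternates non-matching / matching edges, starting and ending at unmatched vertices.
Path: W3 → J4
(J4 is unmatched in M, so the path is augmenting.)
Flipping edges along this path would increase |M| from 1 to 2.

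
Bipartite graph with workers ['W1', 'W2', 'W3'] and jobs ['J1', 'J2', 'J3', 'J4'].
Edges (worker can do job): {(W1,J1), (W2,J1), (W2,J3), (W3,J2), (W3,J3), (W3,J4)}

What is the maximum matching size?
Maximum matching size = 3

Maximum matching: {(W1,J1), (W2,J3), (W3,J4)}
Size: 3

This assigns 3 workers to 3 distinct jobs.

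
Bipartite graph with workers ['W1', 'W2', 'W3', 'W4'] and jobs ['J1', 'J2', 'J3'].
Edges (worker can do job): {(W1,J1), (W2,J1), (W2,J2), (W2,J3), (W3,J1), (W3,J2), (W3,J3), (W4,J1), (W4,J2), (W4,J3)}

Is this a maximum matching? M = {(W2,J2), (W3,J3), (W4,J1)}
Yes, size 3 is maximum

Proposed matching has size 3.
Maximum matching size for this graph: 3.

This is a maximum matching.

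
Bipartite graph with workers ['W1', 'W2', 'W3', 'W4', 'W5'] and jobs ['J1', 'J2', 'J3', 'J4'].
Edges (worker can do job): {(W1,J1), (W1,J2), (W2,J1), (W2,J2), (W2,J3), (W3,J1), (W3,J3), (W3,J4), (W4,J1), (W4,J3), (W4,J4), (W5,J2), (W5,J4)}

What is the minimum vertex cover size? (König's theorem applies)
Minimum vertex cover size = 4

By König's theorem: in bipartite graphs,
min vertex cover = max matching = 4

Maximum matching has size 4, so minimum vertex cover also has size 4.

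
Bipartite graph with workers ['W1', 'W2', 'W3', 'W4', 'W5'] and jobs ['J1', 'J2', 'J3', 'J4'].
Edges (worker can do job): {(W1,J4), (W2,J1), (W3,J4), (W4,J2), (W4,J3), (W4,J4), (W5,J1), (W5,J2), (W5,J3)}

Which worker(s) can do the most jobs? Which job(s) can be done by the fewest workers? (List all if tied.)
Most versatile: W4, W5 (3 jobs); Least covered: J1, J2, J3 (2 workers)

Worker degrees (jobs they can do): W1:1, W2:1, W3:1, W4:3, W5:3
Job degrees (workers who can do it): J1:2, J2:2, J3:2, J4:3

Maximum worker degree is 3, achieved by: W4, W5
Minimum job degree is 2, achieved by: J1, J2, J3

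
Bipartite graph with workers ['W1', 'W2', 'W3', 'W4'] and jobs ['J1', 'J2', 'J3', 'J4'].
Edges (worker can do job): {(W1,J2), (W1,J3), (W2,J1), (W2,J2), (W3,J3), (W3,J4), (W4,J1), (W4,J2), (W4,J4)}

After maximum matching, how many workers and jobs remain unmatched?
Unmatched: 0 workers, 0 jobs

Maximum matching size: 4
Workers: 4 total, 4 matched, 0 unmatched
Jobs: 4 total, 4 matched, 0 unmatched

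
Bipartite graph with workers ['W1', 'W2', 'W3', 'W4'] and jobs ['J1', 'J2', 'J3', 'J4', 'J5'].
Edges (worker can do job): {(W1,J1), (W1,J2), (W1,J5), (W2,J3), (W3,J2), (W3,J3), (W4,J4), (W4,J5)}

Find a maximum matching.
Matching: {(W1,J5), (W2,J3), (W3,J2), (W4,J4)}

Maximum matching (size 4):
  W1 → J5
  W2 → J3
  W3 → J2
  W4 → J4

Each worker is assigned to at most one job, and each job to at most one worker.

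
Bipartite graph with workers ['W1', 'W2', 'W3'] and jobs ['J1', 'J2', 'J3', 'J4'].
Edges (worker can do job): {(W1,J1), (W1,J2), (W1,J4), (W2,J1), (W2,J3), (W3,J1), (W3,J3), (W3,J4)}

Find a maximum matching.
Matching: {(W1,J4), (W2,J3), (W3,J1)}

Maximum matching (size 3):
  W1 → J4
  W2 → J3
  W3 → J1

Each worker is assigned to at most one job, and each job to at most one worker.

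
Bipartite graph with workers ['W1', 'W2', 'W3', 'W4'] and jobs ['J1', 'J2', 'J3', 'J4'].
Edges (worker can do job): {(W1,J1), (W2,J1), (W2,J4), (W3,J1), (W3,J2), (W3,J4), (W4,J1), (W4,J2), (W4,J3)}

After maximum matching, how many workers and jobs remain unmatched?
Unmatched: 0 workers, 0 jobs

Maximum matching size: 4
Workers: 4 total, 4 matched, 0 unmatched
Jobs: 4 total, 4 matched, 0 unmatched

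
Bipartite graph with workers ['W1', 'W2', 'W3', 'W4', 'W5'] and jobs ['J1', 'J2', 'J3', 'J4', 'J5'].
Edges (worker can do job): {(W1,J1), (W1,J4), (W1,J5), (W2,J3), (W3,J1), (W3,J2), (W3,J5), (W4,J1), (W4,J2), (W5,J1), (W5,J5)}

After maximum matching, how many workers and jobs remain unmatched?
Unmatched: 0 workers, 0 jobs

Maximum matching size: 5
Workers: 5 total, 5 matched, 0 unmatched
Jobs: 5 total, 5 matched, 0 unmatched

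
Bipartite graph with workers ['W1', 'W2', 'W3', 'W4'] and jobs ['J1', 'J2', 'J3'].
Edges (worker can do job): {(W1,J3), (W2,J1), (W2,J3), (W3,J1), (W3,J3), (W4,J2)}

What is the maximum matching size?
Maximum matching size = 3

Maximum matching: {(W1,J3), (W3,J1), (W4,J2)}
Size: 3

This assigns 3 workers to 3 distinct jobs.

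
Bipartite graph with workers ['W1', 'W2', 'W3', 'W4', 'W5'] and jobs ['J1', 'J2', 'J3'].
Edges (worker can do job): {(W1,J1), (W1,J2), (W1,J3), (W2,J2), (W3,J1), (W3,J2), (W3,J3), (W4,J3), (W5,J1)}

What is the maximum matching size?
Maximum matching size = 3

Maximum matching: {(W1,J2), (W3,J1), (W4,J3)}
Size: 3

This assigns 3 workers to 3 distinct jobs.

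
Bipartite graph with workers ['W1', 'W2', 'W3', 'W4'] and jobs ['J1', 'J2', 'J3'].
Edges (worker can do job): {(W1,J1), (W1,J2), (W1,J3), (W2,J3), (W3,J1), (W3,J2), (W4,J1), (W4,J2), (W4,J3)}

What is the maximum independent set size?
Maximum independent set = 4

By König's theorem:
- Min vertex cover = Max matching = 3
- Max independent set = Total vertices - Min vertex cover
- Max independent set = 7 - 3 = 4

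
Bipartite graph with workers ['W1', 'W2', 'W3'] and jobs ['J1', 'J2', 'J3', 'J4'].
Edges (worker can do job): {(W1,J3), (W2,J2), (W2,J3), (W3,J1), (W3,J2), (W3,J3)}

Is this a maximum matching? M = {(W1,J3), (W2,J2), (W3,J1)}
Yes, size 3 is maximum

Proposed matching has size 3.
Maximum matching size for this graph: 3.

This is a maximum matching.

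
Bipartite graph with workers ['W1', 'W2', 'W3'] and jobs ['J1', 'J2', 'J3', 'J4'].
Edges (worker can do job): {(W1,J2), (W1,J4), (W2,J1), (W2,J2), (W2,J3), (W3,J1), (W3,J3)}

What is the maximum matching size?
Maximum matching size = 3

Maximum matching: {(W1,J4), (W2,J2), (W3,J1)}
Size: 3

This assigns 3 workers to 3 distinct jobs.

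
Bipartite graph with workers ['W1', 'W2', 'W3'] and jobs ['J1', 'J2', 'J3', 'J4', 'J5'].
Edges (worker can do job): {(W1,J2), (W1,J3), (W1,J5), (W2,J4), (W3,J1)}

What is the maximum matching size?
Maximum matching size = 3

Maximum matching: {(W1,J2), (W2,J4), (W3,J1)}
Size: 3

This assigns 3 workers to 3 distinct jobs.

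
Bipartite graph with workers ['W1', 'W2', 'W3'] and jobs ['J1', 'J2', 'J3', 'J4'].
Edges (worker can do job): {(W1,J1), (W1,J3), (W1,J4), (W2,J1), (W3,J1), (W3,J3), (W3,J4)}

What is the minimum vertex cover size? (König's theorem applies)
Minimum vertex cover size = 3

By König's theorem: in bipartite graphs,
min vertex cover = max matching = 3

Maximum matching has size 3, so minimum vertex cover also has size 3.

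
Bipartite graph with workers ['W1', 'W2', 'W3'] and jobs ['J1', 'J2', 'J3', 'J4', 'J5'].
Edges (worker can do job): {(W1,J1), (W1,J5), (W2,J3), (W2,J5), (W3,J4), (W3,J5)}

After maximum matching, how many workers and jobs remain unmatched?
Unmatched: 0 workers, 2 jobs

Maximum matching size: 3
Workers: 3 total, 3 matched, 0 unmatched
Jobs: 5 total, 3 matched, 2 unmatched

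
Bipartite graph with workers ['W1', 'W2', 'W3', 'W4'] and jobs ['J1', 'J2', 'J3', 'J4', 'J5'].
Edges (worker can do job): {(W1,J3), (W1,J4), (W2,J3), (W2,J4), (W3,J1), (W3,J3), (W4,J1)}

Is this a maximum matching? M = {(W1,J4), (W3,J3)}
No, size 2 is not maximum

Proposed matching has size 2.
Maximum matching size for this graph: 3.

This is NOT maximum - can be improved to size 3.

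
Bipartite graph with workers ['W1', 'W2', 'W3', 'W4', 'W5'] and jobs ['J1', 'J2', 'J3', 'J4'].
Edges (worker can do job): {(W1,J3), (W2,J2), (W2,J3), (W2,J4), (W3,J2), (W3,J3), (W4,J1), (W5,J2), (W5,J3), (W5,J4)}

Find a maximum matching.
Matching: {(W2,J4), (W3,J3), (W4,J1), (W5,J2)}

Maximum matching (size 4):
  W2 → J4
  W3 → J3
  W4 → J1
  W5 → J2

Each worker is assigned to at most one job, and each job to at most one worker.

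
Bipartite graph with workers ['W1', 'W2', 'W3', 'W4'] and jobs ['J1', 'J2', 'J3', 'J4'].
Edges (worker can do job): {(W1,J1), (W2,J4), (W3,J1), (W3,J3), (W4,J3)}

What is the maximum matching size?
Maximum matching size = 3

Maximum matching: {(W2,J4), (W3,J1), (W4,J3)}
Size: 3

This assigns 3 workers to 3 distinct jobs.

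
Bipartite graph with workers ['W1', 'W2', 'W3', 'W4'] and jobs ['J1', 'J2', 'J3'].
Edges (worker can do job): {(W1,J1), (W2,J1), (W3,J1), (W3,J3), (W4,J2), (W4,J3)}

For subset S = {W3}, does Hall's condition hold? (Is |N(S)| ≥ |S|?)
Yes: |N(S)| = 2, |S| = 1

Subset S = {W3}
Neighbors N(S) = {J1, J3}

|N(S)| = 2, |S| = 1
Hall's condition: |N(S)| ≥ |S| is satisfied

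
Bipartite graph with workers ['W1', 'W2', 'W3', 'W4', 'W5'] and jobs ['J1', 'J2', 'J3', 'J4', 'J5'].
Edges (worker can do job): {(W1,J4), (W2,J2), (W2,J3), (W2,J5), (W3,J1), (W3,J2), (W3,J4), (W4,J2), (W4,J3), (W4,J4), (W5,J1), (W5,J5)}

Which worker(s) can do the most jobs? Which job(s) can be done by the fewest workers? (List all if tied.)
Most versatile: W2, W3, W4 (3 jobs); Least covered: J1, J3, J5 (2 workers)

Worker degrees (jobs they can do): W1:1, W2:3, W3:3, W4:3, W5:2
Job degrees (workers who can do it): J1:2, J2:3, J3:2, J4:3, J5:2

Maximum worker degree is 3, achieved by: W2, W3, W4
Minimum job degree is 2, achieved by: J1, J3, J5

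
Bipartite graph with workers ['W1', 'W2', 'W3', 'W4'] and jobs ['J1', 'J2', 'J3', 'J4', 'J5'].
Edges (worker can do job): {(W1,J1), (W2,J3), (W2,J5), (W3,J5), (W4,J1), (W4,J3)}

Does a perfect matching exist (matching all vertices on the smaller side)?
No, maximum matching has size 3 < 4

Maximum matching has size 3, need 4 for perfect matching.
Unmatched workers: ['W2']
Unmatched jobs: ['J2', 'J4']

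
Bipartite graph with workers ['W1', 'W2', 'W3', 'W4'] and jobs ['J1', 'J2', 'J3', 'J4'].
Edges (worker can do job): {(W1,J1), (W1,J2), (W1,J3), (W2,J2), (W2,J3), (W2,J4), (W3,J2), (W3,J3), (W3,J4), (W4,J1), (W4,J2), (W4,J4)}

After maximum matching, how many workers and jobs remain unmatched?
Unmatched: 0 workers, 0 jobs

Maximum matching size: 4
Workers: 4 total, 4 matched, 0 unmatched
Jobs: 4 total, 4 matched, 0 unmatched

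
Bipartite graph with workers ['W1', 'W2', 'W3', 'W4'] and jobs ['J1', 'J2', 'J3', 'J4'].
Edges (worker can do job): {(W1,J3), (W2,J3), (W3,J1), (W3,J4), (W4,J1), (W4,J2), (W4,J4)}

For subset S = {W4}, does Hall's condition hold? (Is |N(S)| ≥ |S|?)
Yes: |N(S)| = 3, |S| = 1

Subset S = {W4}
Neighbors N(S) = {J1, J2, J4}

|N(S)| = 3, |S| = 1
Hall's condition: |N(S)| ≥ |S| is satisfied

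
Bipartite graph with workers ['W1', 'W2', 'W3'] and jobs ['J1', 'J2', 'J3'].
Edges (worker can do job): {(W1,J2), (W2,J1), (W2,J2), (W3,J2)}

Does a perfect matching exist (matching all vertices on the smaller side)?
No, maximum matching has size 2 < 3

Maximum matching has size 2, need 3 for perfect matching.
Unmatched workers: ['W1']
Unmatched jobs: ['J3']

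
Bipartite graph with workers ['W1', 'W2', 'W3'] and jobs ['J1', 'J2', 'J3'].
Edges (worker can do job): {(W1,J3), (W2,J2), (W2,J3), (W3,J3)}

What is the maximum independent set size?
Maximum independent set = 4

By König's theorem:
- Min vertex cover = Max matching = 2
- Max independent set = Total vertices - Min vertex cover
- Max independent set = 6 - 2 = 4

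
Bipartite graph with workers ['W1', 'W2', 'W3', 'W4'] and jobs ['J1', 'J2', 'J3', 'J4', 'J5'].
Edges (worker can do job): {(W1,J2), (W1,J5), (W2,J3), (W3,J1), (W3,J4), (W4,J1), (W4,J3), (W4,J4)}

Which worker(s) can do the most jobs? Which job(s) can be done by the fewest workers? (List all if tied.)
Most versatile: W4 (3 jobs); Least covered: J2, J5 (1 workers)

Worker degrees (jobs they can do): W1:2, W2:1, W3:2, W4:3
Job degrees (workers who can do it): J1:2, J2:1, J3:2, J4:2, J5:1

Maximum worker degree is 3, achieved by: W4
Minimum job degree is 1, achieved by: J2, J5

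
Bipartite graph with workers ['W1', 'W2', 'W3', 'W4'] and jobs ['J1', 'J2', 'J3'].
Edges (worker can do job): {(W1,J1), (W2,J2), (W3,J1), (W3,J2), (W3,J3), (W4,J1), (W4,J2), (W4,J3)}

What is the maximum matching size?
Maximum matching size = 3

Maximum matching: {(W1,J1), (W3,J3), (W4,J2)}
Size: 3

This assigns 3 workers to 3 distinct jobs.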